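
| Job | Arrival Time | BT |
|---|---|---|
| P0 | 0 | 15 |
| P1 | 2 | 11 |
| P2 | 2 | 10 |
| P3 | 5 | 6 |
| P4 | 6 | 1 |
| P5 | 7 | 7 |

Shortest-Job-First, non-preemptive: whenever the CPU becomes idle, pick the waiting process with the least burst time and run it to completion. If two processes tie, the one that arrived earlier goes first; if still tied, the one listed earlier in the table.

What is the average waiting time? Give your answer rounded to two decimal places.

Gantt: | P0 0-15 | P4 15-16 | P3 16-22 | P5 22-29 | P2 29-39 | P1 39-50 |
Completion: P0=15  P1=50  P2=39  P3=22  P4=16  P5=29
Turnaround (C−A): P0=15  P1=48  P2=37  P3=17  P4=10  P5=22
Waiting times: P0=0, P1=37, P2=27, P3=11, P4=9, P5=15
Average waiting = (0+37+27+11+9+15) / 6 = 99/6 = 16.50

16.50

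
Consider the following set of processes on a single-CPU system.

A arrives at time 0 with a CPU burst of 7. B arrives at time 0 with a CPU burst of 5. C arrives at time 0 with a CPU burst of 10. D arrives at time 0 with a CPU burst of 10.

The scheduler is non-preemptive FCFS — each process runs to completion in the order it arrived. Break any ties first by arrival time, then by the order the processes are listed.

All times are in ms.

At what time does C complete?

22

Schedule: | A 0-7 | B 7-12 | C 12-22 | D 22-32 |
Completion: A=7  B=12  C=22  D=32
Turnaround (C−A): A=7  B=12  C=22  D=32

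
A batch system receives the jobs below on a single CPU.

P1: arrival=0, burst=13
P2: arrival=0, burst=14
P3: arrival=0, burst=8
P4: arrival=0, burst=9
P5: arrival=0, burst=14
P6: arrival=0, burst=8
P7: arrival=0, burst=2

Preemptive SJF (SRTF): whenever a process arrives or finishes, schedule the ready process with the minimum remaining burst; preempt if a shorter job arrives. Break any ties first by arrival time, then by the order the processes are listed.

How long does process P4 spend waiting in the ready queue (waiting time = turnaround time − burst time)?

Schedule: | P7 0-2 | P3 2-10 | P6 10-18 | P4 18-27 | P1 27-40 | P2 40-54 | P5 54-68 |
Completion: P1=40  P2=54  P3=10  P4=27  P5=68  P6=18  P7=2
Turnaround (C−A): P1=40  P2=54  P3=10  P4=27  P5=68  P6=18  P7=2
Waiting(P4) = turnaround − burst = 27 − 9 = 18

18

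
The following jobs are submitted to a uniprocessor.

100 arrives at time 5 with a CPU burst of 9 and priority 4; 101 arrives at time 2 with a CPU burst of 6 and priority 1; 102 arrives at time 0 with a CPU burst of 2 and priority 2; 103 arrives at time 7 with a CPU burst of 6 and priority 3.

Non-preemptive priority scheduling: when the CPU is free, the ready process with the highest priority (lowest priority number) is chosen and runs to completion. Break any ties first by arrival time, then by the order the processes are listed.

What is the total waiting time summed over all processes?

10

Schedule: | 102 0-2 | 101 2-8 | 103 8-14 | 100 14-23 |
Completion: 100=23  101=8  102=2  103=14
Turnaround (C−A): 100=18  101=6  102=2  103=7
Waiting = turnaround − burst: 100=9, 101=0, 102=0, 103=1
Total waiting = 9 + 0 + 0 + 1 = 10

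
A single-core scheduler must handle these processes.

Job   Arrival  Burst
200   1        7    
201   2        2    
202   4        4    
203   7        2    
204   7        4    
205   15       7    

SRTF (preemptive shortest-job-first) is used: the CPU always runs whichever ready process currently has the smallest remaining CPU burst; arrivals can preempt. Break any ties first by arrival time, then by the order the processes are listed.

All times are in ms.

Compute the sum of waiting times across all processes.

21

Timeline: | idle 0-1 | 200 1-2 | 201 2-4 | 202 4-8 | 203 8-10 | 204 10-14 | 200 14-20 | 205 20-27 |
Completion: 200=20  201=4  202=8  203=10  204=14  205=27
Waiting = turnaround − burst: 200=12, 201=0, 202=0, 203=1, 204=3, 205=5
Total waiting = 12 + 0 + 0 + 1 + 3 + 5 = 21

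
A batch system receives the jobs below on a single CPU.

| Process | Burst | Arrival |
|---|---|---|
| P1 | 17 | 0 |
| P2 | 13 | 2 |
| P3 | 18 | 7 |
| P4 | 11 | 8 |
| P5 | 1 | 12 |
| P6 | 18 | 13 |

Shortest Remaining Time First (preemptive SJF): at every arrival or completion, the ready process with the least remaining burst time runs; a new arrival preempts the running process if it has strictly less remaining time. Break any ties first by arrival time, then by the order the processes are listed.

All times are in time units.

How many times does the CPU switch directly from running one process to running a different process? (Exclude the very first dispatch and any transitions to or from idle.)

Timeline: | P1 0-2 | P2 2-12 | P5 12-13 | P2 13-16 | P4 16-27 | P1 27-42 | P3 42-60 | P6 60-78 |
Completion: P1=42  P2=16  P3=60  P4=27  P5=13  P6=78

7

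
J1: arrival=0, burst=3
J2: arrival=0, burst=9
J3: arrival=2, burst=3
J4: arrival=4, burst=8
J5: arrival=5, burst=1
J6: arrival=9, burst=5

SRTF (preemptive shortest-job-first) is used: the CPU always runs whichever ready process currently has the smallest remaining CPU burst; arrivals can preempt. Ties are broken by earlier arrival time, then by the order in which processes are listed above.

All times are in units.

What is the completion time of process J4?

20

Timeline: | J1 0-3 | J3 3-6 | J5 6-7 | J4 7-9 | J6 9-14 | J4 14-20 | J2 20-29 |
Completion: J1=3  J2=29  J3=6  J4=20  J5=7  J6=14
Turnaround (C−A): J1=3  J2=29  J3=4  J4=16  J5=2  J6=5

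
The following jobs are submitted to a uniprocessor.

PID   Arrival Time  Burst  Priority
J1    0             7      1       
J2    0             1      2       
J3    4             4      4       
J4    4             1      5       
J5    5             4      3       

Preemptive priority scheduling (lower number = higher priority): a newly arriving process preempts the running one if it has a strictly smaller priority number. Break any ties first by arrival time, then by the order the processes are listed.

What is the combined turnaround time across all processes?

47

Gantt: | J1 0-7 | J2 7-8 | J5 8-12 | J3 12-16 | J4 16-17 |
Completion: J1=7  J2=8  J3=16  J4=17  J5=12
Turnaround (C−A): J1=7  J2=8  J3=12  J4=13  J5=7
Turnaround = completion − arrival: J1=7, J2=8, J3=12, J4=13, J5=7
Total turnaround = 7 + 8 + 12 + 13 + 7 = 47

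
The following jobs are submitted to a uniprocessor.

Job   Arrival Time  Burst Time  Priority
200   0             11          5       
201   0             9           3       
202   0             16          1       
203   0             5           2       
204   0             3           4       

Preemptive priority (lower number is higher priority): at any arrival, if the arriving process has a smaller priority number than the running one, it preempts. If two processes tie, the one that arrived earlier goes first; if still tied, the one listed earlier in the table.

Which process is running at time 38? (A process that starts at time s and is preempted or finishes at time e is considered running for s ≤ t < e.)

Schedule: | 202 0-16 | 203 16-21 | 201 21-30 | 204 30-33 | 200 33-44 |
Completion: 200=44  201=30  202=16  203=21  204=33
Turnaround (C−A): 200=44  201=30  202=16  203=21  204=33

200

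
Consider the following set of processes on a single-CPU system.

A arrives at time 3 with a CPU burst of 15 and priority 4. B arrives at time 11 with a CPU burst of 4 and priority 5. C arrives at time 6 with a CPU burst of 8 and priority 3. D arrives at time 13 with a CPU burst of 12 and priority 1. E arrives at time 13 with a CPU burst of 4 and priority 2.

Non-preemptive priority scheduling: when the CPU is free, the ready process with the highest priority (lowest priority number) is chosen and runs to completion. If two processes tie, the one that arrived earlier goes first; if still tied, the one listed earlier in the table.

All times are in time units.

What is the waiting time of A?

0

Schedule: | idle 0-3 | A 3-18 | D 18-30 | E 30-34 | C 34-42 | B 42-46 |
Completion: A=18  B=46  C=42  D=30  E=34
Turnaround (C−A): A=15  B=35  C=36  D=17  E=21
Waiting(A) = turnaround − burst = 15 − 15 = 0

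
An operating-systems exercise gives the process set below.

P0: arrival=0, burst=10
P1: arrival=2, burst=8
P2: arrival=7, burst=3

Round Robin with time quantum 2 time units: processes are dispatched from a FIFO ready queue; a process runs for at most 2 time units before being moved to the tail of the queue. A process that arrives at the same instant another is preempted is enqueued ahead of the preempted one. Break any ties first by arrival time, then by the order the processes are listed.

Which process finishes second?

P1

Timeline: | P0 0-2 | P1 2-4 | P0 4-6 | P1 6-8 | P0 8-10 | P2 10-12 | P1 12-14 | P0 14-16 | P2 16-17 | P1 17-19 | P0 19-21 |
Completion: P0=21  P1=19  P2=17
Finish order: P2 → P1 → P0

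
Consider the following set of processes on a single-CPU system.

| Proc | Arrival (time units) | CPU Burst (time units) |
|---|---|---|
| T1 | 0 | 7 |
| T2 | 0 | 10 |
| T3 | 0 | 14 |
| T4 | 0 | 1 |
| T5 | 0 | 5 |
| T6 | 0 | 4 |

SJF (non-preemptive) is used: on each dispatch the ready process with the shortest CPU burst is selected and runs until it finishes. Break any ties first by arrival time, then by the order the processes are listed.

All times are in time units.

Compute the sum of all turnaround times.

Schedule: | T4 0-1 | T6 1-5 | T5 5-10 | T1 10-17 | T2 17-27 | T3 27-41 |
Completion: T1=17  T2=27  T3=41  T4=1  T5=10  T6=5
Turnaround (C−A): T1=17  T2=27  T3=41  T4=1  T5=10  T6=5
Turnaround = completion − arrival: T1=17, T2=27, T3=41, T4=1, T5=10, T6=5
Total turnaround = 17 + 27 + 41 + 1 + 10 + 5 = 101

101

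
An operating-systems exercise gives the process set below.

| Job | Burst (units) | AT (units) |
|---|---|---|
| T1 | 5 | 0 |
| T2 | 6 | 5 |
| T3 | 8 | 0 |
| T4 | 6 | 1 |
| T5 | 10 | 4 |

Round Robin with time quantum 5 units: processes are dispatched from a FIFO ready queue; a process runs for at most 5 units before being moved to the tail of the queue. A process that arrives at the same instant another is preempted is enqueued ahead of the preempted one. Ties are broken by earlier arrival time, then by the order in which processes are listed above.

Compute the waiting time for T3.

Timeline: | T1 0-5 | T3 5-10 | T4 10-15 | T5 15-20 | T2 20-25 | T3 25-28 | T4 28-29 | T5 29-34 | T2 34-35 |
Completion: T1=5  T2=35  T3=28  T4=29  T5=34
Turnaround (C−A): T1=5  T2=30  T3=28  T4=28  T5=30
Waiting(T3) = turnaround − burst = 28 − 8 = 20

20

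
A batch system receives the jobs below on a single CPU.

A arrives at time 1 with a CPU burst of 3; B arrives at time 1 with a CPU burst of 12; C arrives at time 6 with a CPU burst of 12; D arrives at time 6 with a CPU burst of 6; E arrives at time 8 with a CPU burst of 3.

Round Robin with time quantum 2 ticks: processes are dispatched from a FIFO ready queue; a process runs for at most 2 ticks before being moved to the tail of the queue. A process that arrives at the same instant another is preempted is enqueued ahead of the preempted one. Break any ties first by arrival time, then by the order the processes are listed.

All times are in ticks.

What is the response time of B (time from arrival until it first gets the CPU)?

2

Schedule: | idle 0-1 | A 1-3 | B 3-5 | A 5-6 | B 6-8 | C 8-10 | D 10-12 | E 12-14 | B 14-16 | C 16-18 | D 18-20 | E 20-21 | B 21-23 | C 23-25 | D 25-27 | B 27-29 | C 29-31 | B 31-33 | C 33-37 |
Completion: A=6  B=33  C=37  D=27  E=21
Turnaround (C−A): A=5  B=32  C=31  D=21  E=13
Response(B) = first start − arrival = 3 − 1 = 2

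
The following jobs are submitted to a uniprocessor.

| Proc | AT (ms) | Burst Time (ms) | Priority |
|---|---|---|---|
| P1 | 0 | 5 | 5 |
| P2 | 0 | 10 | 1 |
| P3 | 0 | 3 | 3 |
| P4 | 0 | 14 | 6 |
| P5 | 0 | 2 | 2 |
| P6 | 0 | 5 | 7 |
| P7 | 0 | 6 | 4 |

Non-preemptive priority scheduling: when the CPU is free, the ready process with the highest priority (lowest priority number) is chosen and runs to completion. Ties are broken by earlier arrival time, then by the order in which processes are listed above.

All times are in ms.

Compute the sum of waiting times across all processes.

124

Schedule: | P2 0-10 | P5 10-12 | P3 12-15 | P7 15-21 | P1 21-26 | P4 26-40 | P6 40-45 |
Completion: P1=26  P2=10  P3=15  P4=40  P5=12  P6=45  P7=21
Waiting = turnaround − burst: P1=21, P2=0, P3=12, P4=26, P5=10, P6=40, P7=15
Total waiting = 21 + 0 + 12 + 26 + 10 + 40 + 15 = 124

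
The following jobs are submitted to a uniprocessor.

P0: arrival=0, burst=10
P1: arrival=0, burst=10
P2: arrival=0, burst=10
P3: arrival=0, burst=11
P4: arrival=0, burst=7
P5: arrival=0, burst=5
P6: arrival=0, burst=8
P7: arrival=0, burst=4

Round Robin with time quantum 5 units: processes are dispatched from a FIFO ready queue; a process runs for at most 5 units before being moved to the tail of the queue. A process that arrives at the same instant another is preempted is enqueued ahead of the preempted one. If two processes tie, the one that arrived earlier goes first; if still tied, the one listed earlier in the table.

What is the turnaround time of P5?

30

Gantt: | P0 0-5 | P1 5-10 | P2 10-15 | P3 15-20 | P4 20-25 | P5 25-30 | P6 30-35 | P7 35-39 | P0 39-44 | P1 44-49 | P2 49-54 | P3 54-59 | P4 59-61 | P6 61-64 | P3 64-65 |
Completion: P0=44  P1=49  P2=54  P3=65  P4=61  P5=30  P6=64  P7=39
Turnaround (C−A): P0=44  P1=49  P2=54  P3=65  P4=61  P5=30  P6=64  P7=39
Turnaround(P5) = completion − arrival = 30 − 0 = 30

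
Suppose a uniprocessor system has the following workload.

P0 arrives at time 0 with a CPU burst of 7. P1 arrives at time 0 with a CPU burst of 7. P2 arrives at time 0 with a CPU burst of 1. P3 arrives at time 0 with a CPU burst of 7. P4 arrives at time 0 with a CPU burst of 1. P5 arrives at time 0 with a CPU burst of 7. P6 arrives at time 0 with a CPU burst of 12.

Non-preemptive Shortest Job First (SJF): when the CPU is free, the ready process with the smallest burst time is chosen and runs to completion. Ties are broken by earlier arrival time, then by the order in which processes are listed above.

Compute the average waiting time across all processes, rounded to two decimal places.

11.57

Schedule: | P2 0-1 | P4 1-2 | P0 2-9 | P1 9-16 | P3 16-23 | P5 23-30 | P6 30-42 |
Completion: P0=9  P1=16  P2=1  P3=23  P4=2  P5=30  P6=42
Turnaround (C−A): P0=9  P1=16  P2=1  P3=23  P4=2  P5=30  P6=42
Waiting times: P0=2, P1=9, P2=0, P3=16, P4=1, P5=23, P6=30
Average waiting = (2+9+0+16+1+23+30) / 7 = 81/7 = 11.57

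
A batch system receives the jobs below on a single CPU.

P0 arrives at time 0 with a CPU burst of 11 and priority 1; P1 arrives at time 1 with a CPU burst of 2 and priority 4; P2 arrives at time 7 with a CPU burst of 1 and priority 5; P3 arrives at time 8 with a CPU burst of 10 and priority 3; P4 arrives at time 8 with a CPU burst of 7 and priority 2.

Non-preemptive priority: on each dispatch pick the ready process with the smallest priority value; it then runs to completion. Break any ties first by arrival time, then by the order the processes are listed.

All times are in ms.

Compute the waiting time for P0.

0

Timeline: | P0 0-11 | P4 11-18 | P3 18-28 | P1 28-30 | P2 30-31 |
Completion: P0=11  P1=30  P2=31  P3=28  P4=18
Waiting(P0) = turnaround − burst = 11 − 11 = 0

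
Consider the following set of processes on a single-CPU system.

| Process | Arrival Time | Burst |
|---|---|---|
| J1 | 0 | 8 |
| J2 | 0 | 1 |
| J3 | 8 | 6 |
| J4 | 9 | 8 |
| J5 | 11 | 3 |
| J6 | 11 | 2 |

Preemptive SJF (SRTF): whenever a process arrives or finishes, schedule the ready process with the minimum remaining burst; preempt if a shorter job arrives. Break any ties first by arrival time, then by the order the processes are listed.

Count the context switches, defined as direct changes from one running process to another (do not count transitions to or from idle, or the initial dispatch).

Timeline: | J2 0-1 | J1 1-9 | J3 9-11 | J6 11-13 | J5 13-16 | J3 16-20 | J4 20-28 |
Completion: J1=9  J2=1  J3=20  J4=28  J5=16  J6=13
Turnaround (C−A): J1=9  J2=1  J3=12  J4=19  J5=5  J6=2

6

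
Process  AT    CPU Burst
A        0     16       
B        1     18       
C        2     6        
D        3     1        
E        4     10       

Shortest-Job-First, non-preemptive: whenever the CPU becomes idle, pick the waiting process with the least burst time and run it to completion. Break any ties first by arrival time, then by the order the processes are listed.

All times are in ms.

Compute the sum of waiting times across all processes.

79

Schedule: | A 0-16 | D 16-17 | C 17-23 | E 23-33 | B 33-51 |
Completion: A=16  B=51  C=23  D=17  E=33
Turnaround (C−A): A=16  B=50  C=21  D=14  E=29
Waiting = turnaround − burst: A=0, B=32, C=15, D=13, E=19
Total waiting = 0 + 32 + 15 + 13 + 19 = 79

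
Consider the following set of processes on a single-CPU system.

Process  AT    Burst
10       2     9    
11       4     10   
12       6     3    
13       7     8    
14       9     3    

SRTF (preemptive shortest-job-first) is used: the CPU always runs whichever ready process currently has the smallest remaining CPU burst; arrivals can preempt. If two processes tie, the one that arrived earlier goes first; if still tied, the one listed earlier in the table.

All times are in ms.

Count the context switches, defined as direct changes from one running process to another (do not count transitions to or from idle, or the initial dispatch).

Gantt: | idle 0-2 | 10 2-6 | 12 6-9 | 14 9-12 | 10 12-17 | 13 17-25 | 11 25-35 |
Completion: 10=17  11=35  12=9  13=25  14=12

5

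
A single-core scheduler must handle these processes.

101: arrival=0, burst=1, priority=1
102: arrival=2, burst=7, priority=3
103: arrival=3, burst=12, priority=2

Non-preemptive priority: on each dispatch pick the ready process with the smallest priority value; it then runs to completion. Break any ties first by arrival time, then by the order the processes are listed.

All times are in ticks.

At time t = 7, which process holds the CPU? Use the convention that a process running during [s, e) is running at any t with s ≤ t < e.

Schedule: | 101 0-1 | idle 1-2 | 102 2-9 | 103 9-21 |
Completion: 101=1  102=9  103=21
Turnaround (C−A): 101=1  102=7  103=18

102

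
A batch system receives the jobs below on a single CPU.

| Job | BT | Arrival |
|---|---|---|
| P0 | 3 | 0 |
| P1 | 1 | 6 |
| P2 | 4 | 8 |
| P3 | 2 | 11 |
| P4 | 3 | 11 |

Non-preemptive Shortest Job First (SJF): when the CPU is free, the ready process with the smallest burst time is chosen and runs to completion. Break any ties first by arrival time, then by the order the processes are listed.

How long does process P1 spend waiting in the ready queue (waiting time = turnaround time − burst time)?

0

Schedule: | P0 0-3 | idle 3-6 | P1 6-7 | idle 7-8 | P2 8-12 | P3 12-14 | P4 14-17 |
Completion: P0=3  P1=7  P2=12  P3=14  P4=17
Turnaround (C−A): P0=3  P1=1  P2=4  P3=3  P4=6
Waiting(P1) = turnaround − burst = 1 − 1 = 0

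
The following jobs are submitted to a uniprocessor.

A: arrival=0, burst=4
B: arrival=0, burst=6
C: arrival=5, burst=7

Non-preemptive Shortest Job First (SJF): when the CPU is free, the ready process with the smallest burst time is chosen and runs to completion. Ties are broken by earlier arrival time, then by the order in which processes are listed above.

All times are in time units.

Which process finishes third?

C

Gantt: | A 0-4 | B 4-10 | C 10-17 |
Completion: A=4  B=10  C=17
Finish order: A → B → C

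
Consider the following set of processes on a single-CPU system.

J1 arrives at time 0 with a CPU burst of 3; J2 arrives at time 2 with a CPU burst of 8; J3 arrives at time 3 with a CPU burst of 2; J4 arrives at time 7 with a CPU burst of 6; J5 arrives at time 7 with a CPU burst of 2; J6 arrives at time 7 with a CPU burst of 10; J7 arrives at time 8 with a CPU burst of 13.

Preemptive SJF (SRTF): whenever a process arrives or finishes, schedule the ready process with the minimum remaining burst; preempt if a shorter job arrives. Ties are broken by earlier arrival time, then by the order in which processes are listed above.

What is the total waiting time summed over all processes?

50

Timeline: | J1 0-3 | J3 3-5 | J2 5-7 | J5 7-9 | J2 9-15 | J4 15-21 | J6 21-31 | J7 31-44 |
Completion: J1=3  J2=15  J3=5  J4=21  J5=9  J6=31  J7=44
Turnaround (C−A): J1=3  J2=13  J3=2  J4=14  J5=2  J6=24  J7=36
Waiting = turnaround − burst: J1=0, J2=5, J3=0, J4=8, J5=0, J6=14, J7=23
Total waiting = 0 + 5 + 0 + 8 + 0 + 14 + 23 = 50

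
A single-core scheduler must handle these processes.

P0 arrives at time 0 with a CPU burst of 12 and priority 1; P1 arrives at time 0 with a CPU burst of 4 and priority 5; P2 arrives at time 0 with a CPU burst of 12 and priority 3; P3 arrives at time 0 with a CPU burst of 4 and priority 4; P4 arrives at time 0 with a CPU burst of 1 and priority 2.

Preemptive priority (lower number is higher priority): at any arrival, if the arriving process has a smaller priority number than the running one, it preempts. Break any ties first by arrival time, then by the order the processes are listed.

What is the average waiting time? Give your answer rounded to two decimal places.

Schedule: | P0 0-12 | P4 12-13 | P2 13-25 | P3 25-29 | P1 29-33 |
Completion: P0=12  P1=33  P2=25  P3=29  P4=13
Turnaround (C−A): P0=12  P1=33  P2=25  P3=29  P4=13
Waiting times: P0=0, P1=29, P2=13, P3=25, P4=12
Average waiting = (0+29+13+25+12) / 5 = 79/5 = 15.80

15.80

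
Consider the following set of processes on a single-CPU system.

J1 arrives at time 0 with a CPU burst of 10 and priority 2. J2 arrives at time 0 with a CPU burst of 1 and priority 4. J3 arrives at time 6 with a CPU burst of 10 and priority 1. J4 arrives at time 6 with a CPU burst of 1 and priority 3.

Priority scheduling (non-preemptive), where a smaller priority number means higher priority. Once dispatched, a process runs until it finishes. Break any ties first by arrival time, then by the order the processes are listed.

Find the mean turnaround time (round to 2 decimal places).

Schedule: | J1 0-10 | J3 10-20 | J4 20-21 | J2 21-22 |
Completion: J1=10  J2=22  J3=20  J4=21
Turnaround (C−A): J1=10  J2=22  J3=14  J4=15
Turnaround times: J1=10, J2=22, J3=14, J4=15
Average turnaround = (10+22+14+15) / 4 = 61/4 = 15.25

15.25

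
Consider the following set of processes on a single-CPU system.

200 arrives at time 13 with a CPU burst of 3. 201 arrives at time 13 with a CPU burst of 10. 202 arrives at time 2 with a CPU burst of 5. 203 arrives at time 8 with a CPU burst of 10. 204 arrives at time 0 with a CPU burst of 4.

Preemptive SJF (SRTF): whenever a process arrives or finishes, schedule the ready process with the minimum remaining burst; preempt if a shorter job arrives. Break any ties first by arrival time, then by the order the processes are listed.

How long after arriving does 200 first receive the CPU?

0

Gantt: | 204 0-4 | 202 4-9 | 203 9-13 | 200 13-16 | 203 16-22 | 201 22-32 |
Completion: 200=16  201=32  202=9  203=22  204=4
Response(200) = first start − arrival = 13 − 13 = 0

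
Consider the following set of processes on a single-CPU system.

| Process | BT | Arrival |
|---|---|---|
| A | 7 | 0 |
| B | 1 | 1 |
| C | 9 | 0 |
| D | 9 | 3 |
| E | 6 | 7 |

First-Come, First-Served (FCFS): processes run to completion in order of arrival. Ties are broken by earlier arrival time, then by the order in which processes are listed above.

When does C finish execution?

Timeline: | A 0-7 | C 7-16 | B 16-17 | D 17-26 | E 26-32 |
Completion: A=7  B=17  C=16  D=26  E=32
Turnaround (C−A): A=7  B=16  C=16  D=23  E=25

16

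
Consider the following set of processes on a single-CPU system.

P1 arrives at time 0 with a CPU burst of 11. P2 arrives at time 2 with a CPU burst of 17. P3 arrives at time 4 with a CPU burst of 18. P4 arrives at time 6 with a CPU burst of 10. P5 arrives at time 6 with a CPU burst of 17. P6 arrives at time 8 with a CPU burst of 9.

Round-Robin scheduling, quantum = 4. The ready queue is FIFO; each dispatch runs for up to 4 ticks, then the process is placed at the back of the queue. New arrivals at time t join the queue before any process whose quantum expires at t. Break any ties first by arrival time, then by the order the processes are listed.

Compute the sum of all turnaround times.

382

Gantt: | P1 0-4 | P2 4-8 | P3 8-12 | P1 12-16 | P4 16-20 | P5 20-24 | P6 24-28 | P2 28-32 | P3 32-36 | P1 36-39 | P4 39-43 | P5 43-47 | P6 47-51 | P2 51-55 | P3 55-59 | P4 59-61 | P5 61-65 | P6 65-66 | P2 66-70 | P3 70-74 | P5 74-78 | P2 78-79 | P3 79-81 | P5 81-82 |
Completion: P1=39  P2=79  P3=81  P4=61  P5=82  P6=66
Turnaround (C−A): P1=39  P2=77  P3=77  P4=55  P5=76  P6=58
Turnaround = completion − arrival: P1=39, P2=77, P3=77, P4=55, P5=76, P6=58
Total turnaround = 39 + 77 + 77 + 55 + 76 + 58 = 382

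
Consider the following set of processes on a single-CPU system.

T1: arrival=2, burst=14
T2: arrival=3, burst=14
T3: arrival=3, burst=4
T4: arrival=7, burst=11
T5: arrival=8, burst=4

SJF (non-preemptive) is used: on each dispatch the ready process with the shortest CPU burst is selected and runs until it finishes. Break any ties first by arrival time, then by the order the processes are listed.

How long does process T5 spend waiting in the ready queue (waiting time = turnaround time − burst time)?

Schedule: | idle 0-2 | T1 2-16 | T3 16-20 | T5 20-24 | T4 24-35 | T2 35-49 |
Completion: T1=16  T2=49  T3=20  T4=35  T5=24
Waiting(T5) = turnaround − burst = 16 − 4 = 12

12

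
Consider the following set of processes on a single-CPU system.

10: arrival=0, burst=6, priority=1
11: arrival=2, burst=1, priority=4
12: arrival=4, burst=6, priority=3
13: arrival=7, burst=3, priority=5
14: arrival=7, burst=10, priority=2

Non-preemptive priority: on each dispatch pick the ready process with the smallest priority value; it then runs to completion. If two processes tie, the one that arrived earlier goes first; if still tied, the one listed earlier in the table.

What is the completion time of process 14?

Timeline: | 10 0-6 | 12 6-12 | 14 12-22 | 11 22-23 | 13 23-26 |
Completion: 10=6  11=23  12=12  13=26  14=22

22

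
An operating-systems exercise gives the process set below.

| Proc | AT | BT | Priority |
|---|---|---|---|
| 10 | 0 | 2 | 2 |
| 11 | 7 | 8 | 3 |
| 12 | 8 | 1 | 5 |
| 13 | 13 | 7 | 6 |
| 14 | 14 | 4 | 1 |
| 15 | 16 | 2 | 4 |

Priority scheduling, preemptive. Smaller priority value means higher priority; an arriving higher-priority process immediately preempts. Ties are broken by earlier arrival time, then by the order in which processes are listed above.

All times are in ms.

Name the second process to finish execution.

14

Gantt: | 10 0-2 | idle 2-7 | 11 7-14 | 14 14-18 | 11 18-19 | 15 19-21 | 12 21-22 | 13 22-29 |
Completion: 10=2  11=19  12=22  13=29  14=18  15=21
Turnaround (C−A): 10=2  11=12  12=14  13=16  14=4  15=5
Finish order: 10 → 14 → 11 → 15 → 12 → 13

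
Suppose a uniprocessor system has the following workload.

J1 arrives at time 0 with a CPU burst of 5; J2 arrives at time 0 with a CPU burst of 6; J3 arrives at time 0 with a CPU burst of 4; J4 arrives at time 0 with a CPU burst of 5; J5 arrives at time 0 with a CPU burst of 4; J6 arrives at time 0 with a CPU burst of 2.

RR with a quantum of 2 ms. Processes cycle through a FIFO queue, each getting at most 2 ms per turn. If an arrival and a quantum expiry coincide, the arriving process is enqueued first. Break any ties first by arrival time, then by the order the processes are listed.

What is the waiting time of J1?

18

Timeline: | J1 0-2 | J2 2-4 | J3 4-6 | J4 6-8 | J5 8-10 | J6 10-12 | J1 12-14 | J2 14-16 | J3 16-18 | J4 18-20 | J5 20-22 | J1 22-23 | J2 23-25 | J4 25-26 |
Completion: J1=23  J2=25  J3=18  J4=26  J5=22  J6=12
Turnaround (C−A): J1=23  J2=25  J3=18  J4=26  J5=22  J6=12
Waiting(J1) = turnaround − burst = 23 − 5 = 18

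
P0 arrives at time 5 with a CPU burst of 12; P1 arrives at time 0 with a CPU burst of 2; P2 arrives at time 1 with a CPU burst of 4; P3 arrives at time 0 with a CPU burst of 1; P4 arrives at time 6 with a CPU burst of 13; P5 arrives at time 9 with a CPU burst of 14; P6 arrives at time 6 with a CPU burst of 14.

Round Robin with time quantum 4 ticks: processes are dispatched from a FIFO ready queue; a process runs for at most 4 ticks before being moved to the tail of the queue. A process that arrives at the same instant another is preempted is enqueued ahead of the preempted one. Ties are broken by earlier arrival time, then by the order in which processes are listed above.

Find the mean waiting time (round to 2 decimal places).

20.29

Schedule: | P1 0-2 | P3 2-3 | P2 3-7 | P0 7-11 | P4 11-15 | P6 15-19 | P5 19-23 | P0 23-27 | P4 27-31 | P6 31-35 | P5 35-39 | P0 39-43 | P4 43-47 | P6 47-51 | P5 51-55 | P4 55-56 | P6 56-58 | P5 58-60 |
Completion: P0=43  P1=2  P2=7  P3=3  P4=56  P5=60  P6=58
Turnaround (C−A): P0=38  P1=2  P2=6  P3=3  P4=50  P5=51  P6=52
Waiting times: P0=26, P1=0, P2=2, P3=2, P4=37, P5=37, P6=38
Average waiting = (26+0+2+2+37+37+38) / 7 = 142/7 = 20.29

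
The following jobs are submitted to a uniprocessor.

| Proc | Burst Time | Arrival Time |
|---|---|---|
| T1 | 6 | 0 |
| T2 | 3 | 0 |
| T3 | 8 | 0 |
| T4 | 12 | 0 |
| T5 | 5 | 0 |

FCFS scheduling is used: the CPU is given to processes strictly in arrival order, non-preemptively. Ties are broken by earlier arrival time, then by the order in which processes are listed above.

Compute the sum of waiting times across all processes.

Gantt: | T1 0-6 | T2 6-9 | T3 9-17 | T4 17-29 | T5 29-34 |
Completion: T1=6  T2=9  T3=17  T4=29  T5=34
Waiting = turnaround − burst: T1=0, T2=6, T3=9, T4=17, T5=29
Total waiting = 0 + 6 + 9 + 17 + 29 = 61

61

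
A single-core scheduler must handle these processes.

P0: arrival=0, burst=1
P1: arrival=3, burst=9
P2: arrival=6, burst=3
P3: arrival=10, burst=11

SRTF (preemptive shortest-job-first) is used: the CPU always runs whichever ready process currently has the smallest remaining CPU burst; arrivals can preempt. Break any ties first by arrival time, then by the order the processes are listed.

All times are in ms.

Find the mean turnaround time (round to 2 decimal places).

8.00

Timeline: | P0 0-1 | idle 1-3 | P1 3-6 | P2 6-9 | P1 9-15 | P3 15-26 |
Completion: P0=1  P1=15  P2=9  P3=26
Turnaround (C−A): P0=1  P1=12  P2=3  P3=16
Turnaround times: P0=1, P1=12, P2=3, P3=16
Average turnaround = (1+12+3+16) / 4 = 32/4 = 8.00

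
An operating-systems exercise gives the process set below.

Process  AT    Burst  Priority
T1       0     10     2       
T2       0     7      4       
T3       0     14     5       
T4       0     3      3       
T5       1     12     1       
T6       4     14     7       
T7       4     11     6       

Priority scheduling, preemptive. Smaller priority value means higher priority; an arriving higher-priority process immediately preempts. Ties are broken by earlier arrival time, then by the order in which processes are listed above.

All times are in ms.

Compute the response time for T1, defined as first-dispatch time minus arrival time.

Gantt: | T1 0-1 | T5 1-13 | T1 13-22 | T4 22-25 | T2 25-32 | T3 32-46 | T7 46-57 | T6 57-71 |
Completion: T1=22  T2=32  T3=46  T4=25  T5=13  T6=71  T7=57
Turnaround (C−A): T1=22  T2=32  T3=46  T4=25  T5=12  T6=67  T7=53
Response(T1) = first start − arrival = 0 − 0 = 0

0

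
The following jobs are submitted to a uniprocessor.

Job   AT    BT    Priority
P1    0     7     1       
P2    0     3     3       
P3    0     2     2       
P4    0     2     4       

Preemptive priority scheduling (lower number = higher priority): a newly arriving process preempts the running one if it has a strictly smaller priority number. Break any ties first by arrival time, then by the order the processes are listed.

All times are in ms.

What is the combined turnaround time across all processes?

42

Schedule: | P1 0-7 | P3 7-9 | P2 9-12 | P4 12-14 |
Completion: P1=7  P2=12  P3=9  P4=14
Turnaround (C−A): P1=7  P2=12  P3=9  P4=14
Turnaround = completion − arrival: P1=7, P2=12, P3=9, P4=14
Total turnaround = 7 + 12 + 9 + 14 = 42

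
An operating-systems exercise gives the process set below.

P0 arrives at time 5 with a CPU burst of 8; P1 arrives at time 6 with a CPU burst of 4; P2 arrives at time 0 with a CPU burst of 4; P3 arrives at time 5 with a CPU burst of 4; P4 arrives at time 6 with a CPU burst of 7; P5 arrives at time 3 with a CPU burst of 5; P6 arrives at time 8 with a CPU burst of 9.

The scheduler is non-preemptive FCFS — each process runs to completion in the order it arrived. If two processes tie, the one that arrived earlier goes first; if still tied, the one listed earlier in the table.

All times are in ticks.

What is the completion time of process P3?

21

Gantt: | P2 0-4 | P5 4-9 | P0 9-17 | P3 17-21 | P1 21-25 | P4 25-32 | P6 32-41 |
Completion: P0=17  P1=25  P2=4  P3=21  P4=32  P5=9  P6=41
Turnaround (C−A): P0=12  P1=19  P2=4  P3=16  P4=26  P5=6  P6=33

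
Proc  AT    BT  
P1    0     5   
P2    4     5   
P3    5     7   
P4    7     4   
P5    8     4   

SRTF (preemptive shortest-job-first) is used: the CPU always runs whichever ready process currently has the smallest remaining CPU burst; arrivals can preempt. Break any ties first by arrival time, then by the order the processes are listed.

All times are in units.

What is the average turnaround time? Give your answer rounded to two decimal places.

Gantt: | P1 0-5 | P2 5-10 | P4 10-14 | P5 14-18 | P3 18-25 |
Completion: P1=5  P2=10  P3=25  P4=14  P5=18
Turnaround times: P1=5, P2=6, P3=20, P4=7, P5=10
Average turnaround = (5+6+20+7+10) / 5 = 48/5 = 9.60

9.60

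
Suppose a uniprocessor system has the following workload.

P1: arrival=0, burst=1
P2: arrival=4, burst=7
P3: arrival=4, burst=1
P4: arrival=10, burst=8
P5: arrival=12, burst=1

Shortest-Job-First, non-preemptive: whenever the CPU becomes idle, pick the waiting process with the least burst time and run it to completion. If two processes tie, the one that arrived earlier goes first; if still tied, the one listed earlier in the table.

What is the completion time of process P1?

1

Timeline: | P1 0-1 | idle 1-4 | P3 4-5 | P2 5-12 | P5 12-13 | P4 13-21 |
Completion: P1=1  P2=12  P3=5  P4=21  P5=13
Turnaround (C−A): P1=1  P2=8  P3=1  P4=11  P5=1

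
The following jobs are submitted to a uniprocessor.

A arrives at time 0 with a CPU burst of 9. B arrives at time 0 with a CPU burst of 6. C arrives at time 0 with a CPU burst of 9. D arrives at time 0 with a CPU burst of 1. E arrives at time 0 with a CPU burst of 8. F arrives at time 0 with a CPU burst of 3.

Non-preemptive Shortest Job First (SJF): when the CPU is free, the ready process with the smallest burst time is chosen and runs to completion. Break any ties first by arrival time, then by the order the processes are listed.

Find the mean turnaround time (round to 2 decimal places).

16.00

Schedule: | D 0-1 | F 1-4 | B 4-10 | E 10-18 | A 18-27 | C 27-36 |
Completion: A=27  B=10  C=36  D=1  E=18  F=4
Turnaround (C−A): A=27  B=10  C=36  D=1  E=18  F=4
Turnaround times: A=27, B=10, C=36, D=1, E=18, F=4
Average turnaround = (27+10+36+1+18+4) / 6 = 96/6 = 16.00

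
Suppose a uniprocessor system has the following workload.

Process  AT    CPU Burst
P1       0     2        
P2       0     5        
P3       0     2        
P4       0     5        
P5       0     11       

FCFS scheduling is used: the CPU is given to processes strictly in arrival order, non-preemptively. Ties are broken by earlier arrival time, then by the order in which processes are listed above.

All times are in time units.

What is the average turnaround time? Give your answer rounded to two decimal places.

Gantt: | P1 0-2 | P2 2-7 | P3 7-9 | P4 9-14 | P5 14-25 |
Completion: P1=2  P2=7  P3=9  P4=14  P5=25
Turnaround (C−A): P1=2  P2=7  P3=9  P4=14  P5=25
Turnaround times: P1=2, P2=7, P3=9, P4=14, P5=25
Average turnaround = (2+7+9+14+25) / 5 = 57/5 = 11.40

11.40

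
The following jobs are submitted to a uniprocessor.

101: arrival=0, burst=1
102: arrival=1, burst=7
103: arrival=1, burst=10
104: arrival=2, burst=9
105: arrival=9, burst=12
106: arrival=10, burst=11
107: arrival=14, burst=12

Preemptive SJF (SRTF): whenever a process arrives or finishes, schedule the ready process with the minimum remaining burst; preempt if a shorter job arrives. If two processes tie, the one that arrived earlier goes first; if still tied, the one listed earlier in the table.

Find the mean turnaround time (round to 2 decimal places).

Gantt: | 101 0-1 | 102 1-8 | 104 8-17 | 103 17-27 | 106 27-38 | 105 38-50 | 107 50-62 |
Completion: 101=1  102=8  103=27  104=17  105=50  106=38  107=62
Turnaround (C−A): 101=1  102=7  103=26  104=15  105=41  106=28  107=48
Turnaround times: 101=1, 102=7, 103=26, 104=15, 105=41, 106=28, 107=48
Average turnaround = (1+7+26+15+41+28+48) / 7 = 166/7 = 23.71

23.71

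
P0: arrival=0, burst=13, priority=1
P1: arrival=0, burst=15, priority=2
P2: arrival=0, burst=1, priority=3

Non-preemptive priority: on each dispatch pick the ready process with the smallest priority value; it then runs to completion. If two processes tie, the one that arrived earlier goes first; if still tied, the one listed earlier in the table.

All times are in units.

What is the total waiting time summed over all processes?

41

Gantt: | P0 0-13 | P1 13-28 | P2 28-29 |
Completion: P0=13  P1=28  P2=29
Waiting = turnaround − burst: P0=0, P1=13, P2=28
Total waiting = 0 + 13 + 28 = 41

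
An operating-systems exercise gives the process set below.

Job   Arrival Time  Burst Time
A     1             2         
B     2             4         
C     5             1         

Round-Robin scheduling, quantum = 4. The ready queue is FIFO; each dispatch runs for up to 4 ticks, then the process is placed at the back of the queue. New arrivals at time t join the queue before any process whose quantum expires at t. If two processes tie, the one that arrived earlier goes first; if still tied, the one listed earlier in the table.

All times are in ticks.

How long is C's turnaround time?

3

Schedule: | idle 0-1 | A 1-3 | B 3-7 | C 7-8 |
Completion: A=3  B=7  C=8
Turnaround(C) = completion − arrival = 8 − 5 = 3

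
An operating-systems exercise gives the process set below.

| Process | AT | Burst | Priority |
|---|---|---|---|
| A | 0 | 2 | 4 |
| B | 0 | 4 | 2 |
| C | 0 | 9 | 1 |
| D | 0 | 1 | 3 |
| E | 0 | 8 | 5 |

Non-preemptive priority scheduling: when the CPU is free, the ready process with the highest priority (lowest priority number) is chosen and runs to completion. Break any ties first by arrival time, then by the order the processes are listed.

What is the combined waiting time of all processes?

52

Schedule: | C 0-9 | B 9-13 | D 13-14 | A 14-16 | E 16-24 |
Completion: A=16  B=13  C=9  D=14  E=24
Turnaround (C−A): A=16  B=13  C=9  D=14  E=24
Waiting = turnaround − burst: A=14, B=9, C=0, D=13, E=16
Total waiting = 14 + 9 + 0 + 13 + 16 = 52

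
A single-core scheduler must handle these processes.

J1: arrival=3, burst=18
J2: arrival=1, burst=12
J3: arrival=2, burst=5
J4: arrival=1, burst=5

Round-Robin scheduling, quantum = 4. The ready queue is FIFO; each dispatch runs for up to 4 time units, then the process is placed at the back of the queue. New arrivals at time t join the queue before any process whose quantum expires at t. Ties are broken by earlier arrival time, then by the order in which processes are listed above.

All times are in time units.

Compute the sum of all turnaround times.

110

Gantt: | idle 0-1 | J2 1-5 | J4 5-9 | J3 9-13 | J1 13-17 | J2 17-21 | J4 21-22 | J3 22-23 | J1 23-27 | J2 27-31 | J1 31-41 |
Completion: J1=41  J2=31  J3=23  J4=22
Turnaround = completion − arrival: J1=38, J2=30, J3=21, J4=21
Total turnaround = 38 + 30 + 21 + 21 = 110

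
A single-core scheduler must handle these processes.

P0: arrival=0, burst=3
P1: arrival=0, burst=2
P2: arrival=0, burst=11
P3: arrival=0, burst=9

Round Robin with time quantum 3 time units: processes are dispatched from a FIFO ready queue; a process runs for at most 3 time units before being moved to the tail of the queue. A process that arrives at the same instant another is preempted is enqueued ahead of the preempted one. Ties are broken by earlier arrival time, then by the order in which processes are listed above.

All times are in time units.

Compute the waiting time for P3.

Gantt: | P0 0-3 | P1 3-5 | P2 5-8 | P3 8-11 | P2 11-14 | P3 14-17 | P2 17-20 | P3 20-23 | P2 23-25 |
Completion: P0=3  P1=5  P2=25  P3=23
Turnaround (C−A): P0=3  P1=5  P2=25  P3=23
Waiting(P3) = turnaround − burst = 23 − 9 = 14

14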